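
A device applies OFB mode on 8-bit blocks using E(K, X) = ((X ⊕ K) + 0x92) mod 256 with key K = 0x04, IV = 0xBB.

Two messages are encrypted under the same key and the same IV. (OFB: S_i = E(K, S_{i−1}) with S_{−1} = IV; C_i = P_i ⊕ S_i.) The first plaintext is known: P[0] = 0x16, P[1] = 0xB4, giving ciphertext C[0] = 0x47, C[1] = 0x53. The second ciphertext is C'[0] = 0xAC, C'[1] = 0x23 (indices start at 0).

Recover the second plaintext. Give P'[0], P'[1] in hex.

In OFB with a reused IV, both messages share the same keystream S_i, so C_i ⊕ C'_i = P_i ⊕ P'_i and thus P'_i = P_i ⊕ C_i ⊕ C'_i.
P'[0]: 0x16 ⊕ 0x47 ⊕ 0xAC = 0xFD.
P'[1]: 0xB4 ⊕ 0x53 ⊕ 0x23 = 0xC4.

P'[0] = 0xFD, P'[1] = 0xC4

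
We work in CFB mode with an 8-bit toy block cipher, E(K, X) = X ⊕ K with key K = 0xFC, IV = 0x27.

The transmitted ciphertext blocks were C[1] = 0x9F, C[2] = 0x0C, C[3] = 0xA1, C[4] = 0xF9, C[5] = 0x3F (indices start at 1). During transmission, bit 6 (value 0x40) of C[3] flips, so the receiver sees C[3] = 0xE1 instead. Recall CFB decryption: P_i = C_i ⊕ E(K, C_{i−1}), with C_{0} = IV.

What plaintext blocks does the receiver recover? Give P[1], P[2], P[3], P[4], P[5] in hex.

P[1] = 0x44, P[2] = 0x6F, P[3] = 0x11, P[4] = 0xE4, P[5] = 0x3A

Only C[3] changed, to 0xE1. In CFB, a change in C_i flips the same bit in P_i and garbles P_{i+1}. Decrypting the received ciphertext:
P[1]: E(K, 0x27) = 0xDB; 0x9F ⊕ 0xDB = 0x44.
P[2]: E(K, 0x9F) = 0x63; 0x0C ⊕ 0x63 = 0x6F.
P[3]: E(K, 0x0C) = 0xF0; 0xE1 ⊕ 0xF0 = 0x11.
P[4]: E(K, 0xE1) = 0x1D; 0xF9 ⊕ 0x1D = 0xE4.
P[5]: E(K, 0xF9) = 0x05; 0x3F ⊕ 0x05 = 0x3A.
Blocks that differ from the original plaintext: P[3], P[4].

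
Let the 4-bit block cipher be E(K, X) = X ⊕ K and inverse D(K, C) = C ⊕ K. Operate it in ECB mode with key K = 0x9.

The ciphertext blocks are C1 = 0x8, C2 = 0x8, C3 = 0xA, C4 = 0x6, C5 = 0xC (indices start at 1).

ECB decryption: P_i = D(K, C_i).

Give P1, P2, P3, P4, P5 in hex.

P1: D(K, 0x8) = 0x1.
P2: D(K, 0x8) = 0x1.
P3: D(K, 0xA) = 0x3.
P4: D(K, 0x6) = 0xF.
P5: D(K, 0xC) = 0x5.

P1 = 0x1, P2 = 0x1, P3 = 0x3, P4 = 0xF, P5 = 0x5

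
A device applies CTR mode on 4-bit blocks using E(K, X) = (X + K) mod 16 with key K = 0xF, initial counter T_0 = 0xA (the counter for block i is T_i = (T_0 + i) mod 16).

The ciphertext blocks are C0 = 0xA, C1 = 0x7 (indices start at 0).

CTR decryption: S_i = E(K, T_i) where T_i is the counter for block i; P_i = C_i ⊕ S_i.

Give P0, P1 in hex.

P0: T = 0xA, S = E(K, T) = 0x9; 0xA ⊕ 0x9 = 0x3.
P1: T = 0xB, S = E(K, T) = 0xA; 0x7 ⊕ 0xA = 0xD.

P0 = 0x3, P1 = 0xD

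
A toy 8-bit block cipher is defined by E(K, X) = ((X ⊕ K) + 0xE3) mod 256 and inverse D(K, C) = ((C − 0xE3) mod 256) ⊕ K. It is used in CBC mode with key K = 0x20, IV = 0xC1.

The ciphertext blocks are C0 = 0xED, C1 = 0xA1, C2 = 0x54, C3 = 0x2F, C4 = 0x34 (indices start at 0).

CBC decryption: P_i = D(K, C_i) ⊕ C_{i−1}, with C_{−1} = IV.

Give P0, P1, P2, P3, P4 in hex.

P0 = 0xEB, P1 = 0x73, P2 = 0xF0, P3 = 0x38, P4 = 0x5E

P0: D(K, 0xED) = 0x2A; 0x2A ⊕ 0xC1 = 0xEB.
P1: D(K, 0xA1) = 0x9E; 0x9E ⊕ 0xED = 0x73.
P2: D(K, 0x54) = 0x51; 0x51 ⊕ 0xA1 = 0xF0.
P3: D(K, 0x2F) = 0x6C; 0x6C ⊕ 0x54 = 0x38.
P4: D(K, 0x34) = 0x71; 0x71 ⊕ 0x2F = 0x5E.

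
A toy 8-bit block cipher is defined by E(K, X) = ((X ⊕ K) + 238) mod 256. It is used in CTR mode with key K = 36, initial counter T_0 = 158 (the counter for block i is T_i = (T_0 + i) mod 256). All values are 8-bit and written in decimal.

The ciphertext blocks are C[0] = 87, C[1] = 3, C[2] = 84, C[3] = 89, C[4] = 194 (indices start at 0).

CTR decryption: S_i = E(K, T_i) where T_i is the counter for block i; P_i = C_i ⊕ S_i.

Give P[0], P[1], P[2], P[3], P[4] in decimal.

P[0] = 255, P[1] = 170, P[2] = 38, P[3] = 42, P[4] = 182

P[0]: T = 158, S = E(K, T) = 168; 87 ⊕ 168 = 255.
P[1]: T = 159, S = E(K, T) = 169; 3 ⊕ 169 = 170.
P[2]: T = 160, S = E(K, T) = 114; 84 ⊕ 114 = 38.
P[3]: T = 161, S = E(K, T) = 115; 89 ⊕ 115 = 42.
P[4]: T = 162, S = E(K, T) = 116; 194 ⊕ 116 = 182.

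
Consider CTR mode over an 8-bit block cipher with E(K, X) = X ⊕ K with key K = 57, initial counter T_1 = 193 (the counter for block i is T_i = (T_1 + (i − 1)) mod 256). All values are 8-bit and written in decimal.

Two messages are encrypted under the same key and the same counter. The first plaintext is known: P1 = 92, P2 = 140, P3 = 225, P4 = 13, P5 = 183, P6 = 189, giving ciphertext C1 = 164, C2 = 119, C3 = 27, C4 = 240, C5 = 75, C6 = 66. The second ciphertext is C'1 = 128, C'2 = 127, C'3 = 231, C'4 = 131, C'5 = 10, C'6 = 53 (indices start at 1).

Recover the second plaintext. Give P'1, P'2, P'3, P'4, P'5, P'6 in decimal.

In CTR with a reused counter, both messages share the same keystream S_i, so C_i ⊕ C'_i = P_i ⊕ P'_i and thus P'_i = P_i ⊕ C_i ⊕ C'_i.
P'1: 92 ⊕ 164 ⊕ 128 = 120.
P'2: 140 ⊕ 119 ⊕ 127 = 132.
P'3: 225 ⊕ 27 ⊕ 231 = 29.
P'4: 13 ⊕ 240 ⊕ 131 = 126.
P'5: 183 ⊕ 75 ⊕ 10 = 246.
P'6: 189 ⊕ 66 ⊕ 53 = 202.

P'1 = 120, P'2 = 132, P'3 = 29, P'4 = 126, P'5 = 246, P'6 = 202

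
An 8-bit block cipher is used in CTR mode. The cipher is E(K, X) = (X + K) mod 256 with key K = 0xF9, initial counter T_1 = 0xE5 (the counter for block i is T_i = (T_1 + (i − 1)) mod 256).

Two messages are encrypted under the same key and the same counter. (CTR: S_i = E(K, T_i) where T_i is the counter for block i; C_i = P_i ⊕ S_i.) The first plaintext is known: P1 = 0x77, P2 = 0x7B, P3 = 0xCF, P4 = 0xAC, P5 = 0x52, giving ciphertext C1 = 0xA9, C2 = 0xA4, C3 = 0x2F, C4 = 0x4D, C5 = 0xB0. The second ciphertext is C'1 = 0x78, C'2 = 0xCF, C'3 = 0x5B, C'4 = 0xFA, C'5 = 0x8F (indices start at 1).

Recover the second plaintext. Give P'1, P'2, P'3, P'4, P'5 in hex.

In CTR with a reused counter, both messages share the same keystream S_i, so C_i ⊕ C'_i = P_i ⊕ P'_i and thus P'_i = P_i ⊕ C_i ⊕ C'_i.
P'1: 0x77 ⊕ 0xA9 ⊕ 0x78 = 0xA6.
P'2: 0x7B ⊕ 0xA4 ⊕ 0xCF = 0x10.
P'3: 0xCF ⊕ 0x2F ⊕ 0x5B = 0xBB.
P'4: 0xAC ⊕ 0x4D ⊕ 0xFA = 0x1B.
P'5: 0x52 ⊕ 0xB0 ⊕ 0x8F = 0x6D.

P'1 = 0xA6, P'2 = 0x10, P'3 = 0xBB, P'4 = 0x1B, P'5 = 0x6D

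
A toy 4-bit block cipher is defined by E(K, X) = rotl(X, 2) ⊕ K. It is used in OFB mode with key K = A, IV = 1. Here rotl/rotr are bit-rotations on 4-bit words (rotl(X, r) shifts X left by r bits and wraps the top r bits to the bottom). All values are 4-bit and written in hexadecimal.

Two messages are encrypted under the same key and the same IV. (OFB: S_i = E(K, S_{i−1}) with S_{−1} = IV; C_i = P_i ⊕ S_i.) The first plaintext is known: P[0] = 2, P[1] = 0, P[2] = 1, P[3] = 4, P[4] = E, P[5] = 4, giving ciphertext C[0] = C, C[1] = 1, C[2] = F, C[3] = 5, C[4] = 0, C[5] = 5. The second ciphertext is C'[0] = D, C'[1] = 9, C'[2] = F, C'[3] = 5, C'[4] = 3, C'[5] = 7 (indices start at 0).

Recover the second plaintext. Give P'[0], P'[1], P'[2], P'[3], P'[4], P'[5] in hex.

P'[0] = 3, P'[1] = 8, P'[2] = 1, P'[3] = 4, P'[4] = D, P'[5] = 6

In OFB with a reused IV, both messages share the same keystream S_i, so C_i ⊕ C'_i = P_i ⊕ P'_i and thus P'_i = P_i ⊕ C_i ⊕ C'_i.
P'[0]: 2 ⊕ C ⊕ D = 3.
P'[1]: 0 ⊕ 1 ⊕ 9 = 8.
P'[2]: 1 ⊕ F ⊕ F = 1.
P'[3]: 4 ⊕ 5 ⊕ 5 = 4.
P'[4]: E ⊕ 0 ⊕ 3 = D.
P'[5]: 4 ⊕ 5 ⊕ 7 = 6.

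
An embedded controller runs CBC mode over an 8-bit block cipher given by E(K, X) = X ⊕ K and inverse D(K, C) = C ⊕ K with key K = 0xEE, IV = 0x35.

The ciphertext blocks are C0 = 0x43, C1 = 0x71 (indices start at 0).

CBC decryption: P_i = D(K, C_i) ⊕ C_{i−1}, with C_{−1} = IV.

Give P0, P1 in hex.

P0 = 0x98, P1 = 0xDC

P0: D(K, 0x43) = 0xAD; 0xAD ⊕ 0x35 = 0x98.
P1: D(K, 0x71) = 0x9F; 0x9F ⊕ 0x43 = 0xDC.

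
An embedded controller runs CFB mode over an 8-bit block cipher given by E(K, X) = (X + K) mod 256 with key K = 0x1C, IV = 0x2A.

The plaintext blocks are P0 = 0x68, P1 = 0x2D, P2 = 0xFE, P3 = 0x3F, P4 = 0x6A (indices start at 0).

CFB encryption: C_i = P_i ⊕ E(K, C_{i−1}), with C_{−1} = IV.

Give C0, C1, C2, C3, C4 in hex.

C0 = 0x2E, C1 = 0x67, C2 = 0x7D, C3 = 0xA6, C4 = 0xA8

C0: E(K, 0x2A) = 0x46; 0x68 ⊕ 0x46 = 0x2E.
C1: E(K, 0x2E) = 0x4A; 0x2D ⊕ 0x4A = 0x67.
C2: E(K, 0x67) = 0x83; 0xFE ⊕ 0x83 = 0x7D.
C3: E(K, 0x7D) = 0x99; 0x3F ⊕ 0x99 = 0xA6.
C4: E(K, 0xA6) = 0xC2; 0x6A ⊕ 0xC2 = 0xA8.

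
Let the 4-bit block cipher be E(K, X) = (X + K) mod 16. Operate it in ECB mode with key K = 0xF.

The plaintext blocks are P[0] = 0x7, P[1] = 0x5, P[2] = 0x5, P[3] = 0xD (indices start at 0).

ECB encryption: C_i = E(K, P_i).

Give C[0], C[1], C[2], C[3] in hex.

C[0]: E(K, 0x7) = 0x6.
C[1]: E(K, 0x5) = 0x4.
C[2]: E(K, 0x5) = 0x4.
C[3]: E(K, 0xD) = 0xC.

C[0] = 0x6, C[1] = 0x4, C[2] = 0x4, C[3] = 0xC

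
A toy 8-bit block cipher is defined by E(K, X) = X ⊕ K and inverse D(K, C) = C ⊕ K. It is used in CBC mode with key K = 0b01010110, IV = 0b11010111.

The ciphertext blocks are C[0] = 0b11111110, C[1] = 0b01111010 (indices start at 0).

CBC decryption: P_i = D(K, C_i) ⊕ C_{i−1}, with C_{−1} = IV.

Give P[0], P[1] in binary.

P[0]: D(K, 0b11111110) = 0b10101000; 0b10101000 ⊕ 0b11010111 = 0b01111111.
P[1]: D(K, 0b01111010) = 0b00101100; 0b00101100 ⊕ 0b11111110 = 0b11010010.

P[0] = 0b01111111, P[1] = 0b11010010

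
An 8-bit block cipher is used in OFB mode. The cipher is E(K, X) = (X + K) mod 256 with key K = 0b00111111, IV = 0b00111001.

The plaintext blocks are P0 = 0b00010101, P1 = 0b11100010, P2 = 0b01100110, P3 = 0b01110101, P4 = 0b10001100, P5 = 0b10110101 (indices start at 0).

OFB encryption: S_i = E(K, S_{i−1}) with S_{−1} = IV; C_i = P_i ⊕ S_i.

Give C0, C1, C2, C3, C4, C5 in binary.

C0: S = E(K, 0b00111001) = 0b01111000; 0b00010101 ⊕ 0b01111000 = 0b01101101.
C1: S = E(K, 0b01111000) = 0b10110111; 0b11100010 ⊕ 0b10110111 = 0b01010101.
C2: S = E(K, 0b10110111) = 0b11110110; 0b01100110 ⊕ 0b11110110 = 0b10010000.
C3: S = E(K, 0b11110110) = 0b00110101; 0b01110101 ⊕ 0b00110101 = 0b01000000.
C4: S = E(K, 0b00110101) = 0b01110100; 0b10001100 ⊕ 0b01110100 = 0b11111000.
C5: S = E(K, 0b01110100) = 0b10110011; 0b10110101 ⊕ 0b10110011 = 0b00000110.

C0 = 0b01101101, C1 = 0b01010101, C2 = 0b10010000, C3 = 0b01000000, C4 = 0b11111000, C5 = 0b00000110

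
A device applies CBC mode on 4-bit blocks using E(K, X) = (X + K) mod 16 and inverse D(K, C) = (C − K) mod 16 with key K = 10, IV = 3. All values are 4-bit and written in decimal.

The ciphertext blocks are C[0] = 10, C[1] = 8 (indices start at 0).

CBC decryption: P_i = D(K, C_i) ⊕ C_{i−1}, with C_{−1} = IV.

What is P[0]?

P[0] = 3

P[0]: D(K, 10) = 0; 0 ⊕ 3 = 3.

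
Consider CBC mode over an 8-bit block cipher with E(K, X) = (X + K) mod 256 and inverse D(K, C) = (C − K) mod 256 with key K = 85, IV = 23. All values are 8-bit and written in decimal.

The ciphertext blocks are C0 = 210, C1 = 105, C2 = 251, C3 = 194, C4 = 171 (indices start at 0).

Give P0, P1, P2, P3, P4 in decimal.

P0 = 106, P1 = 198, P2 = 207, P3 = 150, P4 = 148

CBC decryption: P_i = D(K, C_i) ⊕ C_{i−1}, with C_{−1} = IV.
P0: D(K, 210) = 125; 125 ⊕ 23 = 106.
P1: D(K, 105) = 20; 20 ⊕ 210 = 198.
P2: D(K, 251) = 166; 166 ⊕ 105 = 207.
P3: D(K, 194) = 109; 109 ⊕ 251 = 150.
P4: D(K, 171) = 86; 86 ⊕ 194 = 148.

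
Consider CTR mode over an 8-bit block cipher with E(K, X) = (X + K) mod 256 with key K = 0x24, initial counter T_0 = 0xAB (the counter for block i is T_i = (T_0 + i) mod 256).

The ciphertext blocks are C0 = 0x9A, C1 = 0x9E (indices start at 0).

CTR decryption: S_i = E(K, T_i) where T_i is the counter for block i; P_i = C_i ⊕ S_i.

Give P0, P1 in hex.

P0 = 0x55, P1 = 0x4E

P0: T = 0xAB, S = E(K, T) = 0xCF; 0x9A ⊕ 0xCF = 0x55.
P1: T = 0xAC, S = E(K, T) = 0xD0; 0x9E ⊕ 0xD0 = 0x4E.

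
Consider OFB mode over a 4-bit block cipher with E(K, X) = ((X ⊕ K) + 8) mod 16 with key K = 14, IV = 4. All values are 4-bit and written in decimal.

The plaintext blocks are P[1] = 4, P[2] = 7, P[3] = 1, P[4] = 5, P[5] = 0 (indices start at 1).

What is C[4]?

OFB encryption: S_i = E(K, S_{i−1}) with S_{0} = IV; C_i = P_i ⊕ S_i.
C[1]: S = E(K, 4) = 2; 4 ⊕ 2 = 6.
C[2]: S = E(K, 2) = 4; 7 ⊕ 4 = 3.
C[3]: S = E(K, 4) = 2; 1 ⊕ 2 = 3.
C[4]: S = E(K, 2) = 4; 5 ⊕ 4 = 1.

C[4] = 1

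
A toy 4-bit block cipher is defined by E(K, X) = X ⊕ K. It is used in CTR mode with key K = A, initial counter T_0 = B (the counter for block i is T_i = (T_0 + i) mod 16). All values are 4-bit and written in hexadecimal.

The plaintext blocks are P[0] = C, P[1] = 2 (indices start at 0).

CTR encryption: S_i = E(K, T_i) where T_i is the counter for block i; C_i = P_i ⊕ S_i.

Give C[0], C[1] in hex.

C[0] = D, C[1] = 4

C[0]: T = B, S = E(K, T) = 1; C ⊕ 1 = D.
C[1]: T = C, S = E(K, T) = 6; 2 ⊕ 6 = 4.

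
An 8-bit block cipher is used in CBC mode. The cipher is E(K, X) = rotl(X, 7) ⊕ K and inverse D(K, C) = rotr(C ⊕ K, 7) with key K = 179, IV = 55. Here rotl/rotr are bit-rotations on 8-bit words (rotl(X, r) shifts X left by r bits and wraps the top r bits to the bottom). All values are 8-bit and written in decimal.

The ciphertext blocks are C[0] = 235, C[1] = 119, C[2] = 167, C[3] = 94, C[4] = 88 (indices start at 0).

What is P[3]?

P[3] = 124

CBC decryption: P_i = D(K, C_i) ⊕ C_{i−1}, with C_{−1} = IV.
P[3]: D(K, 94) = 219; 219 ⊕ 167 = 124.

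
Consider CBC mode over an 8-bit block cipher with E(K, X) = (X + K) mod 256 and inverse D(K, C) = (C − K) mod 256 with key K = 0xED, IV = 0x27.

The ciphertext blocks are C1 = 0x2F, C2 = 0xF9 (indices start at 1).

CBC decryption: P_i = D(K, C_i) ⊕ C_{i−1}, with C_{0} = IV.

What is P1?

P1: D(K, 0x2F) = 0x42; 0x42 ⊕ 0x27 = 0x65.

P1 = 0x65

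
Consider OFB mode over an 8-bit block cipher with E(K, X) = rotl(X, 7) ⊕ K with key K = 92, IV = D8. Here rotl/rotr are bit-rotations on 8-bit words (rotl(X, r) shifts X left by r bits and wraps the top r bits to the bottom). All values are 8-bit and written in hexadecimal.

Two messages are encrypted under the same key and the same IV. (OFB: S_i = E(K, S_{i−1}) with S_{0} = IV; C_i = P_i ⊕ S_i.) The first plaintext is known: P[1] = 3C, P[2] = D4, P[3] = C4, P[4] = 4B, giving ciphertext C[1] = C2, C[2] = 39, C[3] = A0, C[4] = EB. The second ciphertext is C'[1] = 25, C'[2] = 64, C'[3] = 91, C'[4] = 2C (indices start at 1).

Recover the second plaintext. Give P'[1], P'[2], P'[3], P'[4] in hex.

In OFB with a reused IV, both messages share the same keystream S_i, so C_i ⊕ C'_i = P_i ⊕ P'_i and thus P'_i = P_i ⊕ C_i ⊕ C'_i.
P'[1]: 3C ⊕ C2 ⊕ 25 = DB.
P'[2]: D4 ⊕ 39 ⊕ 64 = 89.
P'[3]: C4 ⊕ A0 ⊕ 91 = F5.
P'[4]: 4B ⊕ EB ⊕ 2C = 8C.

P'[1] = DB, P'[2] = 89, P'[3] = F5, P'[4] = 8C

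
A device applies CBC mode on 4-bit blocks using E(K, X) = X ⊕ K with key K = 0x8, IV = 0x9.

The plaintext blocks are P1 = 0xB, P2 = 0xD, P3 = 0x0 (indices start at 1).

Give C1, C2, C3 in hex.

C1 = 0xA, C2 = 0xF, C3 = 0x7

CBC encryption: C_i = E(K, P_i ⊕ C_{i−1}), with C_{0} = IV.
C1: P1 ⊕ 0x9 = 0x2; E(K, 0x2) = 0xA.
C2: P2 ⊕ 0xA = 0x7; E(K, 0x7) = 0xF.
C3: P3 ⊕ 0xF = 0xF; E(K, 0xF) = 0x7.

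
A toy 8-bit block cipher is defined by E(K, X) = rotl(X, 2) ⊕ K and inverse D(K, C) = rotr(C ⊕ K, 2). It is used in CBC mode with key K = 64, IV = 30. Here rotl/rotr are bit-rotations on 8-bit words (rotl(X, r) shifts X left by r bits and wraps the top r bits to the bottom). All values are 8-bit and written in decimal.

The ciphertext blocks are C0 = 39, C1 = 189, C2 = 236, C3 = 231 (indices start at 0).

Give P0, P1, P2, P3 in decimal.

P0 = 199, P1 = 88, P2 = 150, P3 = 5

CBC decryption: P_i = D(K, C_i) ⊕ C_{i−1}, with C_{−1} = IV.
P0: D(K, 39) = 217; 217 ⊕ 30 = 199.
P1: D(K, 189) = 127; 127 ⊕ 39 = 88.
P2: D(K, 236) = 43; 43 ⊕ 189 = 150.
P3: D(K, 231) = 233; 233 ⊕ 236 = 5.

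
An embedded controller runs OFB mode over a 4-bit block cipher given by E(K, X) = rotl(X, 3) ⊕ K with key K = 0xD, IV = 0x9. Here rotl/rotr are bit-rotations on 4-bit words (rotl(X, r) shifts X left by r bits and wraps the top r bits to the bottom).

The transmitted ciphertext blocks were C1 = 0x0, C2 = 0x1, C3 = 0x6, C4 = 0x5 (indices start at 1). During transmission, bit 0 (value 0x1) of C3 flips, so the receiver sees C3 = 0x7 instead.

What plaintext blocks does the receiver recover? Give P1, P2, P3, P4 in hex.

P1 = 0x1, P2 = 0x4, P3 = 0x0, P4 = 0x3

OFB decryption: S_i = E(K, S_{i−1}) with S_{0} = IV; P_i = C_i ⊕ S_i.
Only C3 changed, to 0x7. In OFB, a change in C_i flips the same bit in P_i only; the keystream is unaffected. Decrypting the received ciphertext:
P1: S = E(K, 0x9) = 0x1; 0x0 ⊕ 0x1 = 0x1.
P2: S = E(K, 0x1) = 0x5; 0x1 ⊕ 0x5 = 0x4.
P3: S = E(K, 0x5) = 0x7; 0x7 ⊕ 0x7 = 0x0.
P4: S = E(K, 0x7) = 0x6; 0x5 ⊕ 0x6 = 0x3.
Blocks that differ from the original plaintext: P3.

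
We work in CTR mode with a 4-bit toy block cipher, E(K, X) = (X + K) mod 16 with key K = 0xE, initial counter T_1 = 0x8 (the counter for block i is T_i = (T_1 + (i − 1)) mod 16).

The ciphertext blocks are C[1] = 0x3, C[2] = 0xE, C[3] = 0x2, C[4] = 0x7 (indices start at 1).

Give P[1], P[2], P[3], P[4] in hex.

P[1] = 0x5, P[2] = 0x9, P[3] = 0xA, P[4] = 0xE

CTR decryption: S_i = E(K, T_i) where T_i is the counter for block i; P_i = C_i ⊕ S_i.
P[1]: T = 0x8, S = E(K, T) = 0x6; 0x3 ⊕ 0x6 = 0x5.
P[2]: T = 0x9, S = E(K, T) = 0x7; 0xE ⊕ 0x7 = 0x9.
P[3]: T = 0xA, S = E(K, T) = 0x8; 0x2 ⊕ 0x8 = 0xA.
P[4]: T = 0xB, S = E(K, T) = 0x9; 0x7 ⊕ 0x9 = 0xE.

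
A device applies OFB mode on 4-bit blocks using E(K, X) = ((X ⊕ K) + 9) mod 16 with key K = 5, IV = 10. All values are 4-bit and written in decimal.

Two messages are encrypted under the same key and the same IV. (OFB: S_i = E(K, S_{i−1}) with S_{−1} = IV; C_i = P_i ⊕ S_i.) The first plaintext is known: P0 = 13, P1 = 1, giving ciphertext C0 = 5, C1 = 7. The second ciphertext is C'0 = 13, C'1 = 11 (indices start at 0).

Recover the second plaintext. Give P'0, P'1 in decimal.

In OFB with a reused IV, both messages share the same keystream S_i, so C_i ⊕ C'_i = P_i ⊕ P'_i and thus P'_i = P_i ⊕ C_i ⊕ C'_i.
P'0: 13 ⊕ 5 ⊕ 13 = 5.
P'1: 1 ⊕ 7 ⊕ 11 = 13.

P'0 = 5, P'1 = 13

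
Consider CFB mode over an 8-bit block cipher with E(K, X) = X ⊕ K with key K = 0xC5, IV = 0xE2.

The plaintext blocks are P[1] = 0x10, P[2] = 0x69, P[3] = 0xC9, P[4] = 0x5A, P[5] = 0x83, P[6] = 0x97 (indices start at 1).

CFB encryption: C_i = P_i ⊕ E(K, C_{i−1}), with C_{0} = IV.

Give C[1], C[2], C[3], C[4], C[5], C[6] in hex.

C[1]: E(K, 0xE2) = 0x27; 0x10 ⊕ 0x27 = 0x37.
C[2]: E(K, 0x37) = 0xF2; 0x69 ⊕ 0xF2 = 0x9B.
C[3]: E(K, 0x9B) = 0x5E; 0xC9 ⊕ 0x5E = 0x97.
C[4]: E(K, 0x97) = 0x52; 0x5A ⊕ 0x52 = 0x08.
C[5]: E(K, 0x08) = 0xCD; 0x83 ⊕ 0xCD = 0x4E.
C[6]: E(K, 0x4E) = 0x8B; 0x97 ⊕ 0x8B = 0x1C.

C[1] = 0x37, C[2] = 0x9B, C[3] = 0x97, C[4] = 0x08, C[5] = 0x4E, C[6] = 0x1C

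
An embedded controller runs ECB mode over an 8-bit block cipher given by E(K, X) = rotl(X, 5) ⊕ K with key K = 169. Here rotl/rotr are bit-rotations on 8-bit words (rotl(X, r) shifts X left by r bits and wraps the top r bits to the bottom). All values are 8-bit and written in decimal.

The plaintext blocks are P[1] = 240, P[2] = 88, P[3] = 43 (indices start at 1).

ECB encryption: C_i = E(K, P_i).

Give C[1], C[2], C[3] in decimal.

C[1] = 183, C[2] = 162, C[3] = 204

C[1]: E(K, 240) = 183.
C[2]: E(K, 88) = 162.
C[3]: E(K, 43) = 204.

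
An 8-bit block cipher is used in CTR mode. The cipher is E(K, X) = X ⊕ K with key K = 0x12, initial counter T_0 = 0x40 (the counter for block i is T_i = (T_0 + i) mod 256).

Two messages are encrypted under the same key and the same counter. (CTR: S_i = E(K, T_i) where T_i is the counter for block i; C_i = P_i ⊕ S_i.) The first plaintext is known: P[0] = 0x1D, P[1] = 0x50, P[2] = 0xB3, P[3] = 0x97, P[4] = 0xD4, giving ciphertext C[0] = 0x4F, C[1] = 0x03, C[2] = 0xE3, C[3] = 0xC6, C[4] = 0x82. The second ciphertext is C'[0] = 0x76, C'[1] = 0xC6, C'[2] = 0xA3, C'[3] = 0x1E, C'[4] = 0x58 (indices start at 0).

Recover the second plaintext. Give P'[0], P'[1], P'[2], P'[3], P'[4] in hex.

P'[0] = 0x24, P'[1] = 0x95, P'[2] = 0xF3, P'[3] = 0x4F, P'[4] = 0x0E

In CTR with a reused counter, both messages share the same keystream S_i, so C_i ⊕ C'_i = P_i ⊕ P'_i and thus P'_i = P_i ⊕ C_i ⊕ C'_i.
P'[0]: 0x1D ⊕ 0x4F ⊕ 0x76 = 0x24.
P'[1]: 0x50 ⊕ 0x03 ⊕ 0xC6 = 0x95.
P'[2]: 0xB3 ⊕ 0xE3 ⊕ 0xA3 = 0xF3.
P'[3]: 0x97 ⊕ 0xC6 ⊕ 0x1E = 0x4F.
P'[4]: 0xD4 ⊕ 0x82 ⊕ 0x58 = 0x0E.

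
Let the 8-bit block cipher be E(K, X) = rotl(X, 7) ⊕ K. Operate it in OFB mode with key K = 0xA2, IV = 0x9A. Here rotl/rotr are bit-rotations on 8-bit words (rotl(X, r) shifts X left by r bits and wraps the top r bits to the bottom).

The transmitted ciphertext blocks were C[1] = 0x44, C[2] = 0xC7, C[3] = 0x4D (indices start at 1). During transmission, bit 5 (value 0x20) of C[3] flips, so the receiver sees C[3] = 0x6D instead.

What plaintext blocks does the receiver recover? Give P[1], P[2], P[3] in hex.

P[1] = 0xAB, P[2] = 0x92, P[3] = 0x65

OFB decryption: S_i = E(K, S_{i−1}) with S_{0} = IV; P_i = C_i ⊕ S_i.
Only C[3] changed, to 0x6D. In OFB, a change in C_i flips the same bit in P_i only; the keystream is unaffected. Decrypting the received ciphertext:
P[1]: S = E(K, 0x9A) = 0xEF; 0x44 ⊕ 0xEF = 0xAB.
P[2]: S = E(K, 0xEF) = 0x55; 0xC7 ⊕ 0x55 = 0x92.
P[3]: S = E(K, 0x55) = 0x08; 0x6D ⊕ 0x08 = 0x65.
Blocks that differ from the original plaintext: P[3].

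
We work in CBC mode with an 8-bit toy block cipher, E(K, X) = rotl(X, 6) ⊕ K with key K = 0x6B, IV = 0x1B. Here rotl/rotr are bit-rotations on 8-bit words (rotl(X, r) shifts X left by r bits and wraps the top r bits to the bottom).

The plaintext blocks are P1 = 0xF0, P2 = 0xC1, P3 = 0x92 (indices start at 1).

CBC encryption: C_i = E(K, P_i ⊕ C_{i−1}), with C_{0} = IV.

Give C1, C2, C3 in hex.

C1: P1 ⊕ 0x1B = 0xEB; E(K, 0xEB) = 0x91.
C2: P2 ⊕ 0x91 = 0x50; E(K, 0x50) = 0x7F.
C3: P3 ⊕ 0x7F = 0xED; E(K, 0xED) = 0x10.

C1 = 0x91, C2 = 0x7F, C3 = 0x10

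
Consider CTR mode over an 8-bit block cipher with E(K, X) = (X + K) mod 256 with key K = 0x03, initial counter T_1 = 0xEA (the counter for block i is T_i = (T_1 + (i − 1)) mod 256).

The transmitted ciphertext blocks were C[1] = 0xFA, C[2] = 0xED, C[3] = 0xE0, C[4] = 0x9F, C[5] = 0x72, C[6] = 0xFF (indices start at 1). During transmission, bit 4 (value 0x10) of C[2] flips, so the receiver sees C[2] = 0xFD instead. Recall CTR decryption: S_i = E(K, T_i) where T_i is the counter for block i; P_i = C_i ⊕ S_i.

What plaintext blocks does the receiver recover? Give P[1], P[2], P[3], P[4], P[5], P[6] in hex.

P[1] = 0x17, P[2] = 0x13, P[3] = 0x0F, P[4] = 0x6F, P[5] = 0x83, P[6] = 0x0D

Only C[2] changed, to 0xFD. In CTR, a change in C_i flips the same bit in P_i only; the keystream is unaffected. Decrypting the received ciphertext:
P[1]: T = 0xEA, S = E(K, T) = 0xED; 0xFA ⊕ 0xED = 0x17.
P[2]: T = 0xEB, S = E(K, T) = 0xEE; 0xFD ⊕ 0xEE = 0x13.
P[3]: T = 0xEC, S = E(K, T) = 0xEF; 0xE0 ⊕ 0xEF = 0x0F.
P[4]: T = 0xED, S = E(K, T) = 0xF0; 0x9F ⊕ 0xF0 = 0x6F.
P[5]: T = 0xEE, S = E(K, T) = 0xF1; 0x72 ⊕ 0xF1 = 0x83.
P[6]: T = 0xEF, S = E(K, T) = 0xF2; 0xFF ⊕ 0xF2 = 0x0D.
Blocks that differ from the original plaintext: P[2].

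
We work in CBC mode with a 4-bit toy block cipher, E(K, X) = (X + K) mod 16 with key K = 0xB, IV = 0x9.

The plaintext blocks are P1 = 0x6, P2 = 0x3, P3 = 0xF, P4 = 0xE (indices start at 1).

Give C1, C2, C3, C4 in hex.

C1 = 0xA, C2 = 0x4, C3 = 0x6, C4 = 0x3

CBC encryption: C_i = E(K, P_i ⊕ C_{i−1}), with C_{0} = IV.
C1: P1 ⊕ 0x9 = 0xF; E(K, 0xF) = 0xA.
C2: P2 ⊕ 0xA = 0x9; E(K, 0x9) = 0x4.
C3: P3 ⊕ 0x4 = 0xB; E(K, 0xB) = 0x6.
C4: P4 ⊕ 0x6 = 0x8; E(K, 0x8) = 0x3.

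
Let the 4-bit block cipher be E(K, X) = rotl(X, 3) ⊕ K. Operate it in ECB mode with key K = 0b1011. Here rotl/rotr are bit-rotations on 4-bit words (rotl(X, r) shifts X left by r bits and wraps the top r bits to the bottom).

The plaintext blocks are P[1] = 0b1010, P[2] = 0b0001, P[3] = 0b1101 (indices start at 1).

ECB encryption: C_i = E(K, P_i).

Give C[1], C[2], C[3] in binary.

C[1] = 0b1110, C[2] = 0b0011, C[3] = 0b0101

C[1]: E(K, 0b1010) = 0b1110.
C[2]: E(K, 0b0001) = 0b0011.
C[3]: E(K, 0b1101) = 0b0101.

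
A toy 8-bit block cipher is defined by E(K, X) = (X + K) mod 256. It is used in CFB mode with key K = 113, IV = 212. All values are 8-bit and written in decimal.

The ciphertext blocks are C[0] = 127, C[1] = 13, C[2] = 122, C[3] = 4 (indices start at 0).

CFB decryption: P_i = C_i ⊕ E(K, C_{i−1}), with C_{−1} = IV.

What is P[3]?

P[3] = 239

P[3]: E(K, 122) = 235; 4 ⊕ 235 = 239.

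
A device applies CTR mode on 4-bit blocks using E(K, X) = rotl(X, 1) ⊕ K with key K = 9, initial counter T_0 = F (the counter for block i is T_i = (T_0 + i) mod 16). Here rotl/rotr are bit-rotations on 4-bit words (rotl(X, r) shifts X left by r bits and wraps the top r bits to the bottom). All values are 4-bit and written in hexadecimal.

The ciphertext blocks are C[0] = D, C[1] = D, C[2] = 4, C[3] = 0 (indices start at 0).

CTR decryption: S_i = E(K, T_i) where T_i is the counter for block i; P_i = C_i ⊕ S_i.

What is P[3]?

P[3] = D

P[3]: T = 2, S = E(K, T) = D; 0 ⊕ D = D.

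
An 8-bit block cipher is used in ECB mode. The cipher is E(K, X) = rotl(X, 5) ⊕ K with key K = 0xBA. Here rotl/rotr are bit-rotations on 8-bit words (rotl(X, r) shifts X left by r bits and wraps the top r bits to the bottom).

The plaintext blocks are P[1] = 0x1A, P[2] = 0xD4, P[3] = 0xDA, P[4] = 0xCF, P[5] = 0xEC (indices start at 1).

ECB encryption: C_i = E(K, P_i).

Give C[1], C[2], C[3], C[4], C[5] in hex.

C[1] = 0xF9, C[2] = 0x20, C[3] = 0xE1, C[4] = 0x43, C[5] = 0x27

C[1]: E(K, 0x1A) = 0xF9.
C[2]: E(K, 0xD4) = 0x20.
C[3]: E(K, 0xDA) = 0xE1.
C[4]: E(K, 0xCF) = 0x43.
C[5]: E(K, 0xEC) = 0x27.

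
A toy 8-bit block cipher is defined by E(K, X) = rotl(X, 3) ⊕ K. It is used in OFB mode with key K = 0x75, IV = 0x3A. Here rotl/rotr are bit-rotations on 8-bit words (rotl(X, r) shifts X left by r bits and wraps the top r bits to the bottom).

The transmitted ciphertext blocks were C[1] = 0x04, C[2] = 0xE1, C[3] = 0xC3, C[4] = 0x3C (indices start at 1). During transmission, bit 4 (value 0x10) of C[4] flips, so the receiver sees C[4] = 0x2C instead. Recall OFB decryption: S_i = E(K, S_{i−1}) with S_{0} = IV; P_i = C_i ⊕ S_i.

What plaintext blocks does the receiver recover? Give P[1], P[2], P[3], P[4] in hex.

P[1] = 0xA0, P[2] = 0xB1, P[3] = 0x34, P[4] = 0xE6

Only C[4] changed, to 0x2C. In OFB, a change in C_i flips the same bit in P_i only; the keystream is unaffected. Decrypting the received ciphertext:
P[1]: S = E(K, 0x3A) = 0xA4; 0x04 ⊕ 0xA4 = 0xA0.
P[2]: S = E(K, 0xA4) = 0x50; 0xE1 ⊕ 0x50 = 0xB1.
P[3]: S = E(K, 0x50) = 0xF7; 0xC3 ⊕ 0xF7 = 0x34.
P[4]: S = E(K, 0xF7) = 0xCA; 0x2C ⊕ 0xCA = 0xE6.
Blocks that differ from the original plaintext: P[4].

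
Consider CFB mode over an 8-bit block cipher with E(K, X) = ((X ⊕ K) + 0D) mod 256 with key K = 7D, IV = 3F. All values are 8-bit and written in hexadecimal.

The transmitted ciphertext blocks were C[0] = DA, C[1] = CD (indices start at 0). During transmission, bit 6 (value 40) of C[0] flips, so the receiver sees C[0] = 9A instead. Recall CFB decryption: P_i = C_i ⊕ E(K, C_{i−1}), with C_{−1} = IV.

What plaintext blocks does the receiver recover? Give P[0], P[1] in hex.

P[0] = D5, P[1] = 39

Only C[0] changed, to 9A. In CFB, a change in C_i flips the same bit in P_i and garbles P_{i+1}. Decrypting the received ciphertext:
P[0]: E(K, 3F) = 4F; 9A ⊕ 4F = D5.
P[1]: E(K, 9A) = F4; CD ⊕ F4 = 39.
Blocks that differ from the original plaintext: P[0], P[1].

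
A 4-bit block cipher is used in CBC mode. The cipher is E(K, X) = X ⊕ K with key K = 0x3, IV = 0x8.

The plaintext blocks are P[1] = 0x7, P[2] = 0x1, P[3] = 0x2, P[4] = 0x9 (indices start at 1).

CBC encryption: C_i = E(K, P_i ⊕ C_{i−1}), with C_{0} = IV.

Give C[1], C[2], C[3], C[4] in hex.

C[1] = 0xC, C[2] = 0xE, C[3] = 0xF, C[4] = 0x5

C[1]: P[1] ⊕ 0x8 = 0xF; E(K, 0xF) = 0xC.
C[2]: P[2] ⊕ 0xC = 0xD; E(K, 0xD) = 0xE.
C[3]: P[3] ⊕ 0xE = 0xC; E(K, 0xC) = 0xF.
C[4]: P[4] ⊕ 0xF = 0x6; E(K, 0x6) = 0x5.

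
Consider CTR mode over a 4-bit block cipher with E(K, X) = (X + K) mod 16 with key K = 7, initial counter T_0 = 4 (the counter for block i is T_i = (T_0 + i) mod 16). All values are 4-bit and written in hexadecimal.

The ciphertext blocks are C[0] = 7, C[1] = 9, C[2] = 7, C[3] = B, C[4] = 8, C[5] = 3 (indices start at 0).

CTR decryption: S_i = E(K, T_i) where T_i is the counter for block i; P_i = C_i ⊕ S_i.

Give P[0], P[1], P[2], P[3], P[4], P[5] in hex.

P[0] = C, P[1] = 5, P[2] = A, P[3] = 5, P[4] = 7, P[5] = 3

P[0]: T = 4, S = E(K, T) = B; 7 ⊕ B = C.
P[1]: T = 5, S = E(K, T) = C; 9 ⊕ C = 5.
P[2]: T = 6, S = E(K, T) = D; 7 ⊕ D = A.
P[3]: T = 7, S = E(K, T) = E; B ⊕ E = 5.
P[4]: T = 8, S = E(K, T) = F; 8 ⊕ F = 7.
P[5]: T = 9, S = E(K, T) = 0; 3 ⊕ 0 = 3.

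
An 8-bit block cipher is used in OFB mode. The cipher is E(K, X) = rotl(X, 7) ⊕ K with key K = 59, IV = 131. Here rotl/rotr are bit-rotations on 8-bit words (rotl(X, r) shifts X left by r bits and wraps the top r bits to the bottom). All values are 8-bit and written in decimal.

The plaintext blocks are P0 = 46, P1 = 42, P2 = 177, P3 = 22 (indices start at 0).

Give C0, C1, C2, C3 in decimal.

OFB encryption: S_i = E(K, S_{i−1}) with S_{−1} = IV; C_i = P_i ⊕ S_i.
C0: S = E(K, 131) = 250; 46 ⊕ 250 = 212.
C1: S = E(K, 250) = 70; 42 ⊕ 70 = 108.
C2: S = E(K, 70) = 24; 177 ⊕ 24 = 169.
C3: S = E(K, 24) = 55; 22 ⊕ 55 = 33.

C0 = 212, C1 = 108, C2 = 169, C3 = 33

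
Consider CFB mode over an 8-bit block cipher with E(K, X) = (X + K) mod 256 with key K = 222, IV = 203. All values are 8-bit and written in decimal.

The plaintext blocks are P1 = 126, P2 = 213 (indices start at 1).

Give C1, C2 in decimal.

C1 = 215, C2 = 96

CFB encryption: C_i = P_i ⊕ E(K, C_{i−1}), with C_{0} = IV.
C1: E(K, 203) = 169; 126 ⊕ 169 = 215.
C2: E(K, 215) = 181; 213 ⊕ 181 = 96.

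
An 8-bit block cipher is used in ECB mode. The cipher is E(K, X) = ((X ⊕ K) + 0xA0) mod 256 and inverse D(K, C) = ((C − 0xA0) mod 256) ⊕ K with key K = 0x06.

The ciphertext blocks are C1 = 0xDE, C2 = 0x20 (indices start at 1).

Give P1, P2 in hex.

ECB decryption: P_i = D(K, C_i).
P1: D(K, 0xDE) = 0x38.
P2: D(K, 0x20) = 0x86.

P1 = 0x38, P2 = 0x86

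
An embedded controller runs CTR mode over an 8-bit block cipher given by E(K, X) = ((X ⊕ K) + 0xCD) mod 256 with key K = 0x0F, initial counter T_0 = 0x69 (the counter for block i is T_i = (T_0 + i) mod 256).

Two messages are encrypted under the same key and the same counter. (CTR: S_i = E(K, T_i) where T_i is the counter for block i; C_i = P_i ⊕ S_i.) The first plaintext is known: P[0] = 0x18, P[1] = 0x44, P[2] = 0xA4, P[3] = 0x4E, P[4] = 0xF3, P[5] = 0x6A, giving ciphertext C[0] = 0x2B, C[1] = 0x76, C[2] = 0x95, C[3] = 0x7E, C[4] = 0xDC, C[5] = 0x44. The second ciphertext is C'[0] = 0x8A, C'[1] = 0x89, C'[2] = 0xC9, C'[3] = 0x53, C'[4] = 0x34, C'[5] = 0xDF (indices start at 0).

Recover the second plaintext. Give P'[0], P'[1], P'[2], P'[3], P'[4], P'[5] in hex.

In CTR with a reused counter, both messages share the same keystream S_i, so C_i ⊕ C'_i = P_i ⊕ P'_i and thus P'_i = P_i ⊕ C_i ⊕ C'_i.
P'[0]: 0x18 ⊕ 0x2B ⊕ 0x8A = 0xB9.
P'[1]: 0x44 ⊕ 0x76 ⊕ 0x89 = 0xBB.
P'[2]: 0xA4 ⊕ 0x95 ⊕ 0xC9 = 0xF8.
P'[3]: 0x4E ⊕ 0x7E ⊕ 0x53 = 0x63.
P'[4]: 0xF3 ⊕ 0xDC ⊕ 0x34 = 0x1B.
P'[5]: 0x6A ⊕ 0x44 ⊕ 0xDF = 0xF1.

P'[0] = 0xB9, P'[1] = 0xBB, P'[2] = 0xF8, P'[3] = 0x63, P'[4] = 0x1B, P'[5] = 0xF1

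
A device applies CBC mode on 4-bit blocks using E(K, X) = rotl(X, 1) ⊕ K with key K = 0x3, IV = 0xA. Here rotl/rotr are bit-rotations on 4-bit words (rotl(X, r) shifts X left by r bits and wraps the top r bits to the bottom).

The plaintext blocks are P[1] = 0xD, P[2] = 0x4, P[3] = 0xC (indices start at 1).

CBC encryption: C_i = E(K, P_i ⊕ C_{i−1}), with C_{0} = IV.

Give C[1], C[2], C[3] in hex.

C[1] = 0xD, C[2] = 0x0, C[3] = 0xA

C[1]: P[1] ⊕ 0xA = 0x7; E(K, 0x7) = 0xD.
C[2]: P[2] ⊕ 0xD = 0x9; E(K, 0x9) = 0x0.
C[3]: P[3] ⊕ 0x0 = 0xC; E(K, 0xC) = 0xA.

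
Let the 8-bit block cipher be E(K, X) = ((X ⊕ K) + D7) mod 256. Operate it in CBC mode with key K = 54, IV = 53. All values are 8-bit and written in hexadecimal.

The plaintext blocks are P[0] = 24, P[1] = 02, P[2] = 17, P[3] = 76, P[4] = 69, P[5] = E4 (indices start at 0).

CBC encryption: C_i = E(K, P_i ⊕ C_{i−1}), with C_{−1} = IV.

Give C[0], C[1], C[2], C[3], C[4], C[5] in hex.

C[0] = FA, C[1] = 83, C[2] = 97, C[3] = 8C, C[4] = 88, C[5] = 0F

C[0]: P[0] ⊕ 53 = 77; E(K, 77) = FA.
C[1]: P[1] ⊕ FA = F8; E(K, F8) = 83.
C[2]: P[2] ⊕ 83 = 94; E(K, 94) = 97.
C[3]: P[3] ⊕ 97 = E1; E(K, E1) = 8C.
C[4]: P[4] ⊕ 8C = E5; E(K, E5) = 88.
C[5]: P[5] ⊕ 88 = 6C; E(K, 6C) = 0F.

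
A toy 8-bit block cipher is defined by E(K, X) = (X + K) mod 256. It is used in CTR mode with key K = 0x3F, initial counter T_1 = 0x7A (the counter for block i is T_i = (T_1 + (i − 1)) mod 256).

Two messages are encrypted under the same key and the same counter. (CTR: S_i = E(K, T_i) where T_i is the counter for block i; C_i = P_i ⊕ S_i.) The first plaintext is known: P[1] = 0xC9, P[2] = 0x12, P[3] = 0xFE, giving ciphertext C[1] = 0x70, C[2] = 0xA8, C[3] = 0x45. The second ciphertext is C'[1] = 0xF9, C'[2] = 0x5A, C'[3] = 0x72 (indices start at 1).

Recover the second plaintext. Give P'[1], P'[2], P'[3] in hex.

In CTR with a reused counter, both messages share the same keystream S_i, so C_i ⊕ C'_i = P_i ⊕ P'_i and thus P'_i = P_i ⊕ C_i ⊕ C'_i.
P'[1]: 0xC9 ⊕ 0x70 ⊕ 0xF9 = 0x40.
P'[2]: 0x12 ⊕ 0xA8 ⊕ 0x5A = 0xE0.
P'[3]: 0xFE ⊕ 0x45 ⊕ 0x72 = 0xC9.

P'[1] = 0x40, P'[2] = 0xE0, P'[3] = 0xC9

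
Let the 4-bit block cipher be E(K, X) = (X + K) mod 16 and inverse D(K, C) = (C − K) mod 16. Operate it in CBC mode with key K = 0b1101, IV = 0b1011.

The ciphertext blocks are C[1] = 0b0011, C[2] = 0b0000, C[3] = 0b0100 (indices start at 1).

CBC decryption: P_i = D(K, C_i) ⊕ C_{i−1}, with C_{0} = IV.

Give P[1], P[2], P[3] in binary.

P[1] = 0b1101, P[2] = 0b0000, P[3] = 0b0111

P[1]: D(K, 0b0011) = 0b0110; 0b0110 ⊕ 0b1011 = 0b1101.
P[2]: D(K, 0b0000) = 0b0011; 0b0011 ⊕ 0b0011 = 0b0000.
P[3]: D(K, 0b0100) = 0b0111; 0b0111 ⊕ 0b0000 = 0b0111.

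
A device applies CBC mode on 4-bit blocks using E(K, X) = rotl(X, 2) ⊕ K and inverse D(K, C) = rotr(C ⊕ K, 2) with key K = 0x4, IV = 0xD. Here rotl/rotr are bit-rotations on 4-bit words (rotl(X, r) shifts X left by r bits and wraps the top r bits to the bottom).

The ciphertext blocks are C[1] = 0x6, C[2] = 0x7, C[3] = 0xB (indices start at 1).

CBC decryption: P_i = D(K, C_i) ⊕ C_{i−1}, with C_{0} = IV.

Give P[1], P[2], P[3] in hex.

P[1]: D(K, 0x6) = 0x8; 0x8 ⊕ 0xD = 0x5.
P[2]: D(K, 0x7) = 0xC; 0xC ⊕ 0x6 = 0xA.
P[3]: D(K, 0xB) = 0xF; 0xF ⊕ 0x7 = 0x8.

P[1] = 0x5, P[2] = 0xA, P[3] = 0x8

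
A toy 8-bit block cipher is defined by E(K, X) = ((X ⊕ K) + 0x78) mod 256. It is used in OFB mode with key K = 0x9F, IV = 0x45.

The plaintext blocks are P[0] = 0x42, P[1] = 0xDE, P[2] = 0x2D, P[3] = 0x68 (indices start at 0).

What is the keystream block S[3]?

OFB encryption: S_i = E(K, S_{i−1}) with S_{−1} = IV; C_i = P_i ⊕ S_i.
C[0]: S = E(K, 0x45) = 0x52; 0x42 ⊕ 0x52 = 0x10.
C[1]: S = E(K, 0x52) = 0x45; 0xDE ⊕ 0x45 = 0x9B.
C[2]: S = E(K, 0x45) = 0x52; 0x2D ⊕ 0x52 = 0x7F.
C[3]: S = E(K, 0x52) = 0x45; 0x68 ⊕ 0x45 = 0x2D.
So S[3] = 0x45.

0x45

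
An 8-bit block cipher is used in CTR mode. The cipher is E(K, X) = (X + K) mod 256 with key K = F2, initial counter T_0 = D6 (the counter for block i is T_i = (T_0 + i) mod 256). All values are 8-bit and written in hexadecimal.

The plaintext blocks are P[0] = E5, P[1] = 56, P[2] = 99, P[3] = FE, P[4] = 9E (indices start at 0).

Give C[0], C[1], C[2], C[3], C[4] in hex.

CTR encryption: S_i = E(K, T_i) where T_i is the counter for block i; C_i = P_i ⊕ S_i.
C[0]: T = D6, S = E(K, T) = C8; E5 ⊕ C8 = 2D.
C[1]: T = D7, S = E(K, T) = C9; 56 ⊕ C9 = 9F.
C[2]: T = D8, S = E(K, T) = CA; 99 ⊕ CA = 53.
C[3]: T = D9, S = E(K, T) = CB; FE ⊕ CB = 35.
C[4]: T = DA, S = E(K, T) = CC; 9E ⊕ CC = 52.

C[0] = 2D, C[1] = 9F, C[2] = 53, C[3] = 35, C[4] = 52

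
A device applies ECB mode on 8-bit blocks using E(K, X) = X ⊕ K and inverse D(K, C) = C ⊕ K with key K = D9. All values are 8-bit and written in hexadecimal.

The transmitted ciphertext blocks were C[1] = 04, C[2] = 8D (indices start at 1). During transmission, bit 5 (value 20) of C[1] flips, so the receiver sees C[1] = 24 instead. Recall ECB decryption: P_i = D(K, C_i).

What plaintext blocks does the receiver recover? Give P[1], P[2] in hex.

Only C[1] changed, to 24. In ECB, a change in C_i affects only P_i. Decrypting the received ciphertext:
P[1]: D(K, 24) = FD.
P[2]: D(K, 8D) = 54.
Blocks that differ from the original plaintext: P[1].

P[1] = FD, P[2] = 54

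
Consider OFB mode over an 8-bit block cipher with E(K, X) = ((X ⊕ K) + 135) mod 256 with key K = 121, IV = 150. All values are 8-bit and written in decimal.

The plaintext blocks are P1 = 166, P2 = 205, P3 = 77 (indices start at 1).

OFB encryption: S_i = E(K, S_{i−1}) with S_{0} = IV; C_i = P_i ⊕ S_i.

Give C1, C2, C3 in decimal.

C1: S = E(K, 150) = 118; 166 ⊕ 118 = 208.
C2: S = E(K, 118) = 150; 205 ⊕ 150 = 91.
C3: S = E(K, 150) = 118; 77 ⊕ 118 = 59.

C1 = 208, C2 = 91, C3 = 59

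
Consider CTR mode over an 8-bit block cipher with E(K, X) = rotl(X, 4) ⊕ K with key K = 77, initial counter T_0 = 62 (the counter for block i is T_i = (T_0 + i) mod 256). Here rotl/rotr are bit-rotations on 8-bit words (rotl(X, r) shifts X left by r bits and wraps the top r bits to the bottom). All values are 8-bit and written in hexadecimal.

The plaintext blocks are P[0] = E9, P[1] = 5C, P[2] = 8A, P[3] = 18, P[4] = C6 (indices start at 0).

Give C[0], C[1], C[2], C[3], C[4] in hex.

C[0] = B8, C[1] = 1D, C[2] = BB, C[3] = 39, C[4] = D7

CTR encryption: S_i = E(K, T_i) where T_i is the counter for block i; C_i = P_i ⊕ S_i.
C[0]: T = 62, S = E(K, T) = 51; E9 ⊕ 51 = B8.
C[1]: T = 63, S = E(K, T) = 41; 5C ⊕ 41 = 1D.
C[2]: T = 64, S = E(K, T) = 31; 8A ⊕ 31 = BB.
C[3]: T = 65, S = E(K, T) = 21; 18 ⊕ 21 = 39.
C[4]: T = 66, S = E(K, T) = 11; C6 ⊕ 11 = D7.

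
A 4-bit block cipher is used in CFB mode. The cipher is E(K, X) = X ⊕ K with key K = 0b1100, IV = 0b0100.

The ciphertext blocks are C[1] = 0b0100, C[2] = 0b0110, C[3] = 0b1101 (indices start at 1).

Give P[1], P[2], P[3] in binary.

CFB decryption: P_i = C_i ⊕ E(K, C_{i−1}), with C_{0} = IV.
P[1]: E(K, 0b0100) = 0b1000; 0b0100 ⊕ 0b1000 = 0b1100.
P[2]: E(K, 0b0100) = 0b1000; 0b0110 ⊕ 0b1000 = 0b1110.
P[3]: E(K, 0b0110) = 0b1010; 0b1101 ⊕ 0b1010 = 0b0111.

P[1] = 0b1100, P[2] = 0b1110, P[3] = 0b0111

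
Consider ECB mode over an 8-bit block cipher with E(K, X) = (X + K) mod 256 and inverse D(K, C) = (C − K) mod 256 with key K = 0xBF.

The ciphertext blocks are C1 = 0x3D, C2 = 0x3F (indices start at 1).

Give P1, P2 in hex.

ECB decryption: P_i = D(K, C_i).
P1: D(K, 0x3D) = 0x7E.
P2: D(K, 0x3F) = 0x80.

P1 = 0x7E, P2 = 0x80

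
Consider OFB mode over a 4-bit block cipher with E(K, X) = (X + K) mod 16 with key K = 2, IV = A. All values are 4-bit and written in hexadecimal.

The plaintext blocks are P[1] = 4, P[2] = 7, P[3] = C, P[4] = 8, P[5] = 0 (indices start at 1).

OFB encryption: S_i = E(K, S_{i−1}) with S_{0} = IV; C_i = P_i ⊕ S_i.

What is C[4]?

C[1]: S = E(K, A) = C; 4 ⊕ C = 8.
C[2]: S = E(K, C) = E; 7 ⊕ E = 9.
C[3]: S = E(K, E) = 0; C ⊕ 0 = C.
C[4]: S = E(K, 0) = 2; 8 ⊕ 2 = A.

C[4] = A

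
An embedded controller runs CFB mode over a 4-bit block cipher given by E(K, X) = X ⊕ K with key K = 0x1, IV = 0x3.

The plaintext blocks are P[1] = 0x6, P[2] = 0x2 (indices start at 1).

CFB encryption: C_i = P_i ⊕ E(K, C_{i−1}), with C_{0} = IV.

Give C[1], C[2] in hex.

C[1] = 0x4, C[2] = 0x7

C[1]: E(K, 0x3) = 0x2; 0x6 ⊕ 0x2 = 0x4.
C[2]: E(K, 0x4) = 0x5; 0x2 ⊕ 0x5 = 0x7.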